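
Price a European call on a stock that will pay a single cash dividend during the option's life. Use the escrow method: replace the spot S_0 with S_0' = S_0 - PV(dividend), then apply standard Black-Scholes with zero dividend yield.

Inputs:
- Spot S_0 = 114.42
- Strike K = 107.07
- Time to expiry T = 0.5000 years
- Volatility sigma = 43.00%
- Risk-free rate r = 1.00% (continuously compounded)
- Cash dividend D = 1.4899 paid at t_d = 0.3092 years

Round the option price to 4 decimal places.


PV(D) = D * exp(-r * t_d) = 1.4899 * 0.99691278 = 1.48530034
S_0' = S_0 - PV(D) = 114.4200 - 1.48530034 = 112.93469966
d1 = (ln(S_0'/K) + (r + sigma^2/2)*T) / (sigma*sqrt(T)) = 0.34385763
d2 = d1 - sigma*sqrt(T) = 0.03980171
exp(-rT) = 0.99501248
N(d1) = 0.63452332; N(d2) = 0.51587439
C = S_0' * N(d1) - K * exp(-rT) * N(d2) = 112.93469966 * 0.63452332 - 107.0700 * 0.99501248 * 0.51587439 = 16.7005

Answer: Price = 16.7005


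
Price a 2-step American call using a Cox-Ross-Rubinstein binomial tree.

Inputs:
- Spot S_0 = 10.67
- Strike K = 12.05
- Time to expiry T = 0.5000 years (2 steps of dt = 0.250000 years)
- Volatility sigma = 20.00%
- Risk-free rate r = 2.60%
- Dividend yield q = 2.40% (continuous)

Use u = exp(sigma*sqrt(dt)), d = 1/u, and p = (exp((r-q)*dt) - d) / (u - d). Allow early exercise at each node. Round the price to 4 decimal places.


Answer: Price = V(0,0) = 0.2211

Derivation:
dt = T/N = 0.250000
u = exp(sigma*sqrt(dt)) = 1.105171; d = 1/u = 0.904837
p = (exp((r-q)*dt) - d) / (u - d) = 0.477517
Discount per step: exp(-r*dt) = 0.993521
Stock lattice S(k, i) with i counting down-moves:
  k=0: S(0,0) = 10.6700
  k=1: S(1,0) = 11.7922; S(1,1) = 9.6546
  k=2: S(2,0) = 13.0324; S(2,1) = 10.6700; S(2,2) = 8.7359
Terminal payoffs V(N, i) = max(S_T - K, 0):
  V(2,0) = 0.982367; V(2,1) = 0.000000; V(2,2) = 0.000000
Backward induction: V(k, i) = exp(-r*dt) * [p * V(k+1, i) + (1-p) * V(k+1, i+1)]; then take max(V_cont, immediate exercise) for American.
  V(1,0) = exp(-r*dt) * [p*0.982367 + (1-p)*0.000000] = 0.466058; exercise = 0.000000; V(1,0) = max -> 0.466058
  V(1,1) = exp(-r*dt) * [p*0.000000 + (1-p)*0.000000] = 0.000000; exercise = 0.000000; V(1,1) = max -> 0.000000
  V(0,0) = exp(-r*dt) * [p*0.466058 + (1-p)*0.000000] = 0.221109; exercise = 0.000000; V(0,0) = max -> 0.221109


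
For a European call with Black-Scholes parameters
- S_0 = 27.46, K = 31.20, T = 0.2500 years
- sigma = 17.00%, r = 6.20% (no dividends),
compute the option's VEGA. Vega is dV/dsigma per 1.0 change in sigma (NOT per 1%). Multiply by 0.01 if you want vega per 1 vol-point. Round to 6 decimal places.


d1 = -1.2773552291; d2 = -1.3623552291
phi(d1) = 0.1764431195; exp(-qT) = 1.0000000000; exp(-rT) = 0.9846195068
Vega = S * exp(-qT) * phi(d1) * sqrt(T) = 27.4600 * 1.0000000000 * 0.1764431195 * 0.5000000000 = 2.422564

Answer: Vega = 2.422564


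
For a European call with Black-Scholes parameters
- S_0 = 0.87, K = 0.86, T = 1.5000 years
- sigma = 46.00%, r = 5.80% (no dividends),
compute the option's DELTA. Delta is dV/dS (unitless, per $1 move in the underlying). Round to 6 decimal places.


Answer: Delta = 0.676034

Derivation:
d1 = 0.4566360476; d2 = -0.1067465932
phi(d1) = 0.3594440405; exp(-qT) = 1.0000000000; exp(-rT) = 0.9166770956
N(d1) = 0.6760336676
Delta = exp(-qT) * N(d1) = 1.0000000000 * 0.6760336676 = 0.676034


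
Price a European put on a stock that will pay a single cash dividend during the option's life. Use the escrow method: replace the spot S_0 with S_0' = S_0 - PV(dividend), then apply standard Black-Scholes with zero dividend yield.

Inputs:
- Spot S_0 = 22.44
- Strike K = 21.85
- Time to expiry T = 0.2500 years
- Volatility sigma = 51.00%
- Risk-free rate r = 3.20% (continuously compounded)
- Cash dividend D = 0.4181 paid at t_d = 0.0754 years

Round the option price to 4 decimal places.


Answer: Price = 2.0475

Derivation:
PV(D) = D * exp(-r * t_d) = 0.4181 * 0.99759011 = 0.41709242
S_0' = S_0 - PV(D) = 22.4400 - 0.41709242 = 22.02290758
d1 = (ln(S_0'/K) + (r + sigma^2/2)*T) / (sigma*sqrt(T)) = 0.18978331
d2 = d1 - sigma*sqrt(T) = -0.06521669
exp(-rT) = 0.99203191
N(-d1) = 0.42473947; N(-d2) = 0.52599926
P = K * exp(-rT) * N(-d2) - S_0' * N(-d1) = 21.8500 * 0.99203191 * 0.52599926 - 22.02290758 * 0.42473947 = 2.0475


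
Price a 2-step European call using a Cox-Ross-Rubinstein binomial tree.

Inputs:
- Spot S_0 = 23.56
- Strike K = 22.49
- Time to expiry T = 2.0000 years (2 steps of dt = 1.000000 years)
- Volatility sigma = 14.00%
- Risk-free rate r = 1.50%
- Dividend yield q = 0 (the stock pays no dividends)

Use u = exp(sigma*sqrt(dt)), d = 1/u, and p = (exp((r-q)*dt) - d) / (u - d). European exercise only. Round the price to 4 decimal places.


Answer: Price = V(0,0) = 2.7869

Derivation:
dt = T/N = 1.000000
u = exp(sigma*sqrt(dt)) = 1.150274; d = 1/u = 0.869358
p = (exp((r-q)*dt) - d) / (u - d) = 0.518856
Discount per step: exp(-r*dt) = 0.985112
Stock lattice S(k, i) with i counting down-moves:
  k=0: S(0,0) = 23.5600
  k=1: S(1,0) = 27.1005; S(1,1) = 20.4821
  k=2: S(2,0) = 31.1729; S(2,1) = 23.5600; S(2,2) = 17.8063
Terminal payoffs V(N, i) = max(S_T - K, 0):
  V(2,0) = 8.682938; V(2,1) = 1.070000; V(2,2) = 0.000000
Backward induction: V(k, i) = exp(-r*dt) * [p * V(k+1, i) + (1-p) * V(k+1, i+1)].
  V(1,0) = exp(-r*dt) * [p*8.682938 + (1-p)*1.070000] = 4.945283
  V(1,1) = exp(-r*dt) * [p*1.070000 + (1-p)*0.000000] = 0.546911
  V(0,0) = exp(-r*dt) * [p*4.945283 + (1-p)*0.546911] = 2.786915


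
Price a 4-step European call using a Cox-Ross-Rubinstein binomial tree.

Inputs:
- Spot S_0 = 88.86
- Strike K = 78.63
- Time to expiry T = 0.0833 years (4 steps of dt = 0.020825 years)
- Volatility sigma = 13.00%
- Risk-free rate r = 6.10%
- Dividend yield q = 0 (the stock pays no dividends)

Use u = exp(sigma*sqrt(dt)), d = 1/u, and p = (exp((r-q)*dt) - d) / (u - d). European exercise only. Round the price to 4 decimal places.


Answer: Price = V(0,0) = 10.6285

Derivation:
dt = T/N = 0.020825
u = exp(sigma*sqrt(dt)) = 1.018937; d = 1/u = 0.981415
p = (exp((r-q)*dt) - d) / (u - d) = 0.529187
Discount per step: exp(-r*dt) = 0.998730
Stock lattice S(k, i) with i counting down-moves:
  k=0: S(0,0) = 88.8600
  k=1: S(1,0) = 90.5428; S(1,1) = 87.2085
  k=2: S(2,0) = 92.2574; S(2,1) = 88.8600; S(2,2) = 85.5877
  k=3: S(3,0) = 94.0045; S(3,1) = 90.5428; S(3,2) = 87.2085; S(3,3) = 83.9971
  k=4: S(4,0) = 95.7847; S(4,1) = 92.2574; S(4,2) = 88.8600; S(4,3) = 85.5877; S(4,4) = 82.4359
Terminal payoffs V(N, i) = max(S_T - K, 0):
  V(4,0) = 17.154667; V(4,1) = 13.627387; V(4,2) = 10.230000; V(4,3) = 6.957722; V(4,4) = 3.805946
Backward induction: V(k, i) = exp(-r*dt) * [p * V(k+1, i) + (1-p) * V(k+1, i+1)].
  V(3,0) = exp(-r*dt) * [p*17.154667 + (1-p)*13.627387] = 15.474307
  V(3,1) = exp(-r*dt) * [p*13.627387 + (1-p)*10.230000] = 12.012582
  V(3,2) = exp(-r*dt) * [p*10.230000 + (1-p)*6.957722] = 8.678337
  V(3,3) = exp(-r*dt) * [p*6.957722 + (1-p)*3.805946] = 5.466874
  V(2,0) = exp(-r*dt) * [p*15.474307 + (1-p)*12.012582] = 13.826905
  V(2,1) = exp(-r*dt) * [p*12.012582 + (1-p)*8.678337] = 10.429518
  V(2,2) = exp(-r*dt) * [p*8.678337 + (1-p)*5.466874] = 7.157240
  V(1,0) = exp(-r*dt) * [p*13.826905 + (1-p)*10.429518] = 12.211847
  V(1,1) = exp(-r*dt) * [p*10.429518 + (1-p)*7.157240] = 8.877601
  V(0,0) = exp(-r*dt) * [p*12.211847 + (1-p)*8.877601] = 10.628529


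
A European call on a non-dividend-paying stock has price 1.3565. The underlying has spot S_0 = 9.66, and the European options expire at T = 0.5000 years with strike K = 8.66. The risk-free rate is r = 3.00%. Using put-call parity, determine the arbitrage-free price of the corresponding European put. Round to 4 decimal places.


Answer: Put price = 0.2276

Derivation:
Put-call parity: C - P = S_0 * exp(-qT) - K * exp(-rT).
S_0 * exp(-qT) = 9.6600 * 1.00000000 = 9.66000000
K * exp(-rT) = 8.6600 * 0.98511194 = 8.53106940
P = C - S*exp(-qT) + K*exp(-rT)
P = 1.3565 - 9.66000000 + 8.53106940 = 0.2276


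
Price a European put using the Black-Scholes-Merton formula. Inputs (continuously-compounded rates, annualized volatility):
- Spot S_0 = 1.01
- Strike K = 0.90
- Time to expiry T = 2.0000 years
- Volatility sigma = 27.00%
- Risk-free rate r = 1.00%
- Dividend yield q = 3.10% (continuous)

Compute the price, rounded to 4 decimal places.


d1 = (ln(S/K) + (r - q + 0.5*sigma^2) * T) / (sigma * sqrt(T)) = 0.38291363
d2 = d1 - sigma * sqrt(T) = 0.00107597
exp(-rT) = 0.98019867; exp(-qT) = 0.93988289
P = K * exp(-rT) * N(-d2) - S_0 * exp(-qT) * N(-d1)
N(-d1) = 0.35089190; N(-d2) = 0.49957075
P = 0.9000 * 0.98019867 * 0.49957075 - 1.0100 * 0.93988289 * 0.35089190 = 0.1076

Answer: Price = 0.1076


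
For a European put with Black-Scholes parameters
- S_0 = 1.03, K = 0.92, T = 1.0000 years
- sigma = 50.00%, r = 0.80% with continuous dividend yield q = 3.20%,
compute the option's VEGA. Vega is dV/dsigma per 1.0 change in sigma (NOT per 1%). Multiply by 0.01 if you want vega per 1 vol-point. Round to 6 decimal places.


Answer: Vega = 0.363157

Derivation:
d1 = 0.4278808224; d2 = -0.0721191776
phi(d1) = 0.3640443667; exp(-qT) = 0.9685065821; exp(-rT) = 0.9920319148
Vega = S * exp(-qT) * phi(d1) * sqrt(T) = 1.0300 * 0.9685065821 * 0.3640443667 * 1.0000000000 = 0.363157


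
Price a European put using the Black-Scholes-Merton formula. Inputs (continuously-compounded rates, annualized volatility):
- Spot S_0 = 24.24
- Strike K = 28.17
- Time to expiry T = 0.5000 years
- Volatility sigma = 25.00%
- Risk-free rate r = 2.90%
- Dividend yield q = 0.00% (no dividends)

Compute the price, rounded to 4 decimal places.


Answer: Price = 4.1063

Derivation:
d1 = (ln(S/K) + (r - q + 0.5*sigma^2) * T) / (sigma * sqrt(T)) = -0.67954897
d2 = d1 - sigma * sqrt(T) = -0.85632566
exp(-rT) = 0.98560462; exp(-qT) = 1.00000000
P = K * exp(-rT) * N(-d2) - S_0 * exp(-qT) * N(-d1)
N(-d1) = 0.75160495; N(-d2) = 0.80409116
P = 28.1700 * 0.98560462 * 0.80409116 - 24.2400 * 1.00000000 * 0.75160495 = 4.1063


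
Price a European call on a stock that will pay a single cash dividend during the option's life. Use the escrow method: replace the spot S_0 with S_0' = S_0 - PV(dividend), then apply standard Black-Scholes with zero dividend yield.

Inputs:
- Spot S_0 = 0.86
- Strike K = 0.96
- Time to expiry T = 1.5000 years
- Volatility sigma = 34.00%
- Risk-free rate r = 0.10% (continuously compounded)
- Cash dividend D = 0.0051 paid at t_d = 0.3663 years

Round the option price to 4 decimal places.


Answer: Price = 0.1032

Derivation:
PV(D) = D * exp(-r * t_d) = 0.0051 * 0.99963377 = 0.00509813
S_0' = S_0 - PV(D) = 0.8600 - 0.00509813 = 0.85490187
d1 = (ln(S_0'/K) + (r + sigma^2/2)*T) / (sigma*sqrt(T)) = -0.06663236
d2 = d1 - sigma*sqrt(T) = -0.48304561
exp(-rT) = 0.99850112
N(d1) = 0.47343719; N(d2) = 0.31453167
C = S_0' * N(d1) - K * exp(-rT) * N(d2) = 0.85490187 * 0.47343719 - 0.9600 * 0.99850112 * 0.31453167 = 0.1032


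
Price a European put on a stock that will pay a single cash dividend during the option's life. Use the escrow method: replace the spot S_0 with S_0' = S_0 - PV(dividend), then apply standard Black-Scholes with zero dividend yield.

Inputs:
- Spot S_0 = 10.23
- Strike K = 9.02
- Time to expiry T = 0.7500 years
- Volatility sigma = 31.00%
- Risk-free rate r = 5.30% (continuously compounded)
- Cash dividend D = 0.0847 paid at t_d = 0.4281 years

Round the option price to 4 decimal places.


PV(D) = D * exp(-r * t_d) = 0.0847 * 0.97756617 = 0.08279985
S_0' = S_0 - PV(D) = 10.2300 - 0.08279985 = 10.14720015
d1 = (ln(S_0'/K) + (r + sigma^2/2)*T) / (sigma*sqrt(T)) = 0.72090929
d2 = d1 - sigma*sqrt(T) = 0.45244142
exp(-rT) = 0.96102967
N(-d1) = 0.23548266; N(-d2) = 0.32547551
P = K * exp(-rT) * N(-d2) - S_0' * N(-d1) = 9.0200 * 0.96102967 * 0.32547551 - 10.14720015 * 0.23548266 = 0.4319

Answer: Price = 0.4319


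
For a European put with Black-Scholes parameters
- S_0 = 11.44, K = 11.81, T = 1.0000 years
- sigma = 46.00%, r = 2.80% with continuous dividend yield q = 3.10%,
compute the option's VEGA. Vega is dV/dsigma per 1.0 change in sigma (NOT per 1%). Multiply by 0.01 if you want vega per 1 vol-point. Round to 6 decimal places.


Answer: Vega = 4.372243

Derivation:
d1 = 0.1542812081; d2 = -0.3057187919
phi(d1) = 0.3942224722; exp(-qT) = 0.9694755731; exp(-rT) = 0.9723883668
Vega = S * exp(-qT) * phi(d1) * sqrt(T) = 11.4400 * 0.9694755731 * 0.3942224722 * 1.0000000000 = 4.372243


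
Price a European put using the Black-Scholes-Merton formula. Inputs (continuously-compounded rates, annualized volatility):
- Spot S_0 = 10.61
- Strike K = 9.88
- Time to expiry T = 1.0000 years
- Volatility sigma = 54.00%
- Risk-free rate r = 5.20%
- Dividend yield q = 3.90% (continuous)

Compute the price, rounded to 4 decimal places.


d1 = (ln(S/K) + (r - q + 0.5*sigma^2) * T) / (sigma * sqrt(T)) = 0.42608230
d2 = d1 - sigma * sqrt(T) = -0.11391770
exp(-rT) = 0.94932887; exp(-qT) = 0.96175071
P = K * exp(-rT) * N(-d2) - S_0 * exp(-qT) * N(-d1)
N(-d1) = 0.33502394; N(-d2) = 0.54534848
P = 9.8800 * 0.94932887 * 0.54534848 - 10.6100 * 0.96175071 * 0.33502394 = 1.6964

Answer: Price = 1.6964


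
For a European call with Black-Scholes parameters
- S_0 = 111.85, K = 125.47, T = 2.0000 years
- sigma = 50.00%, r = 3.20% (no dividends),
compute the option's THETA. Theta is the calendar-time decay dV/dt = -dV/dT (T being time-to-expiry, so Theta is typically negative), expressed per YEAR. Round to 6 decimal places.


Answer: Theta = -8.844002

Derivation:
d1 = 0.2815586091; d2 = -0.4255481721
phi(d1) = 0.3834384531; exp(-qT) = 1.0000000000; exp(-rT) = 0.9380049995
Theta = -S*exp(-qT)*phi(d1)*sigma/(2*sqrt(T)) - r*K*exp(-rT)*N(d2) + q*S*exp(-qT)*N(d1)
N(d1) = 0.6108590091; N(d2) = 0.3352185564; sqrt(T) = 1.4142135624
Term 1 = -111.8500 * 1.0000000000 * 0.3834384531 * 0.5000 / (2 * 1.4142135624) = -7.5815266024
Term 2 = -0.0320 * 125.4700 * 0.9380049995 * 0.3352185564 = -1.2624758550
Term 3 = 0 (no dividend yield, q = 0)
Theta = -7.5815266024 + (-1.2624758550) + (0.0000000000) = -8.844002


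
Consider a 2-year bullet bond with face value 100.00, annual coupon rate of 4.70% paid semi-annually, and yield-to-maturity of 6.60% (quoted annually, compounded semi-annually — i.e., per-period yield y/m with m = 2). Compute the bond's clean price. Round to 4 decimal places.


Answer: Price = 96.4939

Derivation:
Coupon per period c = face * coupon_rate / m = 2.350000
Periods per year m = 2; per-period yield y/m = 0.033000
Number of cashflows N = 4
Cashflows (t years, CF_t, discount factor 1/(1+y/m)^(m*t), PV):
  t = 0.5000: CF_t = 2.350000, DF = 0.968054, PV = 2.274927
  t = 1.0000: CF_t = 2.350000, DF = 0.937129, PV = 2.202253
  t = 1.5000: CF_t = 2.350000, DF = 0.907192, PV = 2.131900
  t = 2.0000: CF_t = 102.350000, DF = 0.878211, PV = 89.884863
Price P = sum_t PV_t = 96.493944


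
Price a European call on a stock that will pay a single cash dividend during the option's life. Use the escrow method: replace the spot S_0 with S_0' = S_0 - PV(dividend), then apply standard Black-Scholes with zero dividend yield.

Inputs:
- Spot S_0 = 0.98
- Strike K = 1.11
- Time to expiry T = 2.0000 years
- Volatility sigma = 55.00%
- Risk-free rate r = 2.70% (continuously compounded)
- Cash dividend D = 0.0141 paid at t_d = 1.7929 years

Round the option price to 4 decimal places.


Answer: Price = 0.2646

Derivation:
PV(D) = D * exp(-r * t_d) = 0.0141 * 0.95274470 = 0.01343370
S_0' = S_0 - PV(D) = 0.9800 - 0.01343370 = 0.96656630
d1 = (ln(S_0'/K) + (r + sigma^2/2)*T) / (sigma*sqrt(T)) = 0.28044446
d2 = d1 - sigma*sqrt(T) = -0.49737300
exp(-rT) = 0.94743211
N(d1) = 0.61043174; N(d2) = 0.30946302
C = S_0' * N(d1) - K * exp(-rT) * N(d2) = 0.96656630 * 0.61043174 - 1.1100 * 0.94743211 * 0.30946302 = 0.2646


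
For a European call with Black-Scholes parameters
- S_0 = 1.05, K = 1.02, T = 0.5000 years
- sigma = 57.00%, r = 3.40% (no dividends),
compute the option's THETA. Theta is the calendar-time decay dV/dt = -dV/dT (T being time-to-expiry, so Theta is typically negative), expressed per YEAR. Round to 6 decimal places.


d1 = 0.3156240262; d2 = -0.0874268390
phi(d1) = 0.3795580247; exp(-qT) = 1.0000000000; exp(-rT) = 0.9831436846
Theta = -S*exp(-qT)*phi(d1)*sigma/(2*sqrt(T)) - r*K*exp(-rT)*N(d2) + q*S*exp(-qT)*N(d1)
N(d1) = 0.6238560505; N(d2) = 0.4651661183; sqrt(T) = 0.7071067812
Term 1 = -1.0500 * 1.0000000000 * 0.3795580247 * 0.5700 / (2 * 0.7071067812) = -0.1606302498
Term 2 = -0.0340 * 1.0200 * 0.9831436846 * 0.4651661183 = -0.0158600356
Term 3 = 0 (no dividend yield, q = 0)
Theta = -0.1606302498 + (-0.0158600356) + (0.0000000000) = -0.176490

Answer: Theta = -0.176490


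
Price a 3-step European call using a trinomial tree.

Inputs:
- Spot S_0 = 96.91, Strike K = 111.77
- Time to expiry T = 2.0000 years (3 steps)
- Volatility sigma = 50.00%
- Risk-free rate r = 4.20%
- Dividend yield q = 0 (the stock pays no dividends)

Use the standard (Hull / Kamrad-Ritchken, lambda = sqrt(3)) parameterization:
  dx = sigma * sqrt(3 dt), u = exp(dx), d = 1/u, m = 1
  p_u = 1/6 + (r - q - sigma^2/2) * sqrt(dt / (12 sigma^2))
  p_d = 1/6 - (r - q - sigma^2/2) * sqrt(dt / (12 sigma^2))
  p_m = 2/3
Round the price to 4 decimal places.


Answer: Price = V(0,0) = 23.9464

Derivation:
dt = T/N = 0.666667; dx = sigma*sqrt(3*dt) = 0.707107
u = exp(dx) = 2.028115; d = 1/u = 0.493069
p_u = 0.127540, p_m = 0.666667, p_d = 0.205793
Discount per step: exp(-r*dt) = 0.972388
Stock lattice S(k, j) with j the centered position index:
  k=0: S(0,+0) = 96.9100
  k=1: S(1,-1) = 47.7833; S(1,+0) = 96.9100; S(1,+1) = 196.5446
  k=2: S(2,-2) = 23.5604; S(2,-1) = 47.7833; S(2,+0) = 96.9100; S(2,+1) = 196.5446; S(2,+2) = 398.6151
  k=3: S(3,-3) = 11.6169; S(3,-2) = 23.5604; S(3,-1) = 47.7833; S(3,+0) = 96.9100; S(3,+1) = 196.5446; S(3,+2) = 398.6151; S(3,+3) = 808.4372
Terminal payoffs V(N, j) = max(S_T - K, 0):
  V(3,-3) = 0.000000; V(3,-2) = 0.000000; V(3,-1) = 0.000000; V(3,+0) = 0.000000; V(3,+1) = 84.774623; V(3,+2) = 286.845094; V(3,+3) = 696.667244
Backward induction: V(k, j) = exp(-r*dt) * [p_u * V(k+1, j+1) + p_m * V(k+1, j) + p_d * V(k+1, j-1)]
  V(2,-2) = exp(-r*dt) * [p_u*0.000000 + p_m*0.000000 + p_d*0.000000] = 0.000000
  V(2,-1) = exp(-r*dt) * [p_u*0.000000 + p_m*0.000000 + p_d*0.000000] = 0.000000
  V(2,+0) = exp(-r*dt) * [p_u*84.774623 + p_m*0.000000 + p_d*0.000000] = 10.513622
  V(2,+1) = exp(-r*dt) * [p_u*286.845094 + p_m*84.774623 + p_d*0.000000] = 90.530003
  V(2,+2) = exp(-r*dt) * [p_u*696.667244 + p_m*286.845094 + p_d*84.774623] = 289.313847
  V(1,-1) = exp(-r*dt) * [p_u*10.513622 + p_m*0.000000 + p_d*0.000000] = 1.303884
  V(1,+0) = exp(-r*dt) * [p_u*90.530003 + p_m*10.513622 + p_d*0.000000] = 18.042944
  V(1,+1) = exp(-r*dt) * [p_u*289.313847 + p_m*90.530003 + p_d*10.513622] = 96.671042
  V(0,+0) = exp(-r*dt) * [p_u*96.671042 + p_m*18.042944 + p_d*1.303884] = 23.946419


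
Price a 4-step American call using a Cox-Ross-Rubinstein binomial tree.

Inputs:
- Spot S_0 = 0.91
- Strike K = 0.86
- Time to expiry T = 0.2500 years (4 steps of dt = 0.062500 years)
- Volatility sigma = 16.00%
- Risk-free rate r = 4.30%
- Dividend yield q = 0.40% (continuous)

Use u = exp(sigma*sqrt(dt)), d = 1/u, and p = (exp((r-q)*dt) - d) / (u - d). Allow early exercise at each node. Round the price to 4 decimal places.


dt = T/N = 0.062500
u = exp(sigma*sqrt(dt)) = 1.040811; d = 1/u = 0.960789
p = (exp((r-q)*dt) - d) / (u - d) = 0.520499
Discount per step: exp(-r*dt) = 0.997316
Stock lattice S(k, i) with i counting down-moves:
  k=0: S(0,0) = 0.9100
  k=1: S(1,0) = 0.9471; S(1,1) = 0.8743
  k=2: S(2,0) = 0.9858; S(2,1) = 0.9100; S(2,2) = 0.8400
  k=3: S(3,0) = 1.0260; S(3,1) = 0.9471; S(3,2) = 0.8743; S(3,3) = 0.8071
  k=4: S(4,0) = 1.0679; S(4,1) = 0.9858; S(4,2) = 0.9100; S(4,3) = 0.8400; S(4,4) = 0.7755
Terminal payoffs V(N, i) = max(S_T - K, 0):
  V(4,0) = 0.207895; V(4,1) = 0.125791; V(4,2) = 0.050000; V(4,3) = 0.000000; V(4,4) = 0.000000
Backward induction: V(k, i) = exp(-r*dt) * [p * V(k+1, i) + (1-p) * V(k+1, i+1)]; then take max(V_cont, immediate exercise) for American.
  V(3,0) = exp(-r*dt) * [p*0.207895 + (1-p)*0.125791] = 0.168074; exercise = 0.166022; V(3,0) = max -> 0.168074
  V(3,1) = exp(-r*dt) * [p*0.125791 + (1-p)*0.050000] = 0.089209; exercise = 0.087138; V(3,1) = max -> 0.089209
  V(3,2) = exp(-r*dt) * [p*0.050000 + (1-p)*0.000000] = 0.025955; exercise = 0.014318; V(3,2) = max -> 0.025955
  V(3,3) = exp(-r*dt) * [p*0.000000 + (1-p)*0.000000] = 0.000000; exercise = 0.000000; V(3,3) = max -> 0.000000
  V(2,0) = exp(-r*dt) * [p*0.168074 + (1-p)*0.089209] = 0.129909; exercise = 0.125791; V(2,0) = max -> 0.129909
  V(2,1) = exp(-r*dt) * [p*0.089209 + (1-p)*0.025955] = 0.058721; exercise = 0.050000; V(2,1) = max -> 0.058721
  V(2,2) = exp(-r*dt) * [p*0.025955 + (1-p)*0.000000] = 0.013473; exercise = 0.000000; V(2,2) = max -> 0.013473
  V(1,0) = exp(-r*dt) * [p*0.129909 + (1-p)*0.058721] = 0.095517; exercise = 0.087138; V(1,0) = max -> 0.095517
  V(1,1) = exp(-r*dt) * [p*0.058721 + (1-p)*0.013473] = 0.036925; exercise = 0.014318; V(1,1) = max -> 0.036925
  V(0,0) = exp(-r*dt) * [p*0.095517 + (1-p)*0.036925] = 0.067241; exercise = 0.050000; V(0,0) = max -> 0.067241

Answer: Price = V(0,0) = 0.0672


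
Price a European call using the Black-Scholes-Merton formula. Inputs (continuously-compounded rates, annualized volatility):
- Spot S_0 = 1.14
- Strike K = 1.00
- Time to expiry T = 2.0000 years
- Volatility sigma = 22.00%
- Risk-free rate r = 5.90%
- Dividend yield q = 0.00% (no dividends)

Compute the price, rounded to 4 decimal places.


Answer: Price = 0.2887

Derivation:
d1 = (ln(S/K) + (r - q + 0.5*sigma^2) * T) / (sigma * sqrt(T)) = 0.95597064
d2 = d1 - sigma * sqrt(T) = 0.64484366
exp(-rT) = 0.88869605; exp(-qT) = 1.00000000
C = S_0 * exp(-qT) * N(d1) - K * exp(-rT) * N(d2)
N(d1) = 0.83045647; N(d2) = 0.74048575
C = 1.1400 * 1.00000000 * 0.83045647 - 1.0000 * 0.88869605 * 0.74048575 = 0.2887


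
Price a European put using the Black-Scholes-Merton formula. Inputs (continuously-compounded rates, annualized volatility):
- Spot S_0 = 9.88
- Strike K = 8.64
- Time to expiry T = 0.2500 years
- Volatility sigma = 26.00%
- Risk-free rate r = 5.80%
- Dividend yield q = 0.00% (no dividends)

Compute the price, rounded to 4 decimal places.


Answer: Price = 0.0750

Derivation:
d1 = (ln(S/K) + (r - q + 0.5*sigma^2) * T) / (sigma * sqrt(T)) = 1.20815330
d2 = d1 - sigma * sqrt(T) = 1.07815330
exp(-rT) = 0.98560462; exp(-qT) = 1.00000000
P = K * exp(-rT) * N(-d2) - S_0 * exp(-qT) * N(-d1)
N(-d1) = 0.11349415; N(-d2) = 0.14048267
P = 8.6400 * 0.98560462 * 0.14048267 - 9.8800 * 1.00000000 * 0.11349415 = 0.0750


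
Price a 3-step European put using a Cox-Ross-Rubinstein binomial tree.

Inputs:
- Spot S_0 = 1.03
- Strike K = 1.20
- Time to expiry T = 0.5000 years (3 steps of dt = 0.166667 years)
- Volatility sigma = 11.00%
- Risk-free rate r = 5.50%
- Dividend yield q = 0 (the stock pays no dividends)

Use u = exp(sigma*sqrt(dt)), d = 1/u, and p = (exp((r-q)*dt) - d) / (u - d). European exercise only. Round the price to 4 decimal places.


dt = T/N = 0.166667
u = exp(sigma*sqrt(dt)) = 1.045931; d = 1/u = 0.956086
p = (exp((r-q)*dt) - d) / (u - d) = 0.591272
Discount per step: exp(-r*dt) = 0.990875
Stock lattice S(k, i) with i counting down-moves:
  k=0: S(0,0) = 1.0300
  k=1: S(1,0) = 1.0773; S(1,1) = 0.9848
  k=2: S(2,0) = 1.1268; S(2,1) = 1.0300; S(2,2) = 0.9415
  k=3: S(3,0) = 1.1785; S(3,1) = 1.0773; S(3,2) = 0.9848; S(3,3) = 0.9002
Terminal payoffs V(N, i) = max(K - S_T, 0):
  V(3,0) = 0.021455; V(3,1) = 0.122691; V(3,2) = 0.215231; V(3,3) = 0.299822
Backward induction: V(k, i) = exp(-r*dt) * [p * V(k+1, i) + (1-p) * V(k+1, i+1)].
  V(2,0) = exp(-r*dt) * [p*0.021455 + (1-p)*0.122691] = 0.062260
  V(2,1) = exp(-r*dt) * [p*0.122691 + (1-p)*0.215231] = 0.159050
  V(2,2) = exp(-r*dt) * [p*0.215231 + (1-p)*0.299822] = 0.247527
  V(1,0) = exp(-r*dt) * [p*0.062260 + (1-p)*0.159050] = 0.100892
  V(1,1) = exp(-r*dt) * [p*0.159050 + (1-p)*0.247527] = 0.193432
  V(0,0) = exp(-r*dt) * [p*0.100892 + (1-p)*0.193432] = 0.137450

Answer: Price = V(0,0) = 0.1374


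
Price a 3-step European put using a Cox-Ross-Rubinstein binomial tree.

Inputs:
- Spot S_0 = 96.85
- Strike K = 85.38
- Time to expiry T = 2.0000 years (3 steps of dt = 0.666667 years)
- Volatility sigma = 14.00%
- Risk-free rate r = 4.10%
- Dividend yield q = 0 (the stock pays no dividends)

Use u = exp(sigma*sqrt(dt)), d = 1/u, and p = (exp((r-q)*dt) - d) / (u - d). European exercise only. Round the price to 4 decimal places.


Answer: Price = V(0,0) = 1.0385

Derivation:
dt = T/N = 0.666667
u = exp(sigma*sqrt(dt)) = 1.121099; d = 1/u = 0.891982
p = (exp((r-q)*dt) - d) / (u - d) = 0.592398
Discount per step: exp(-r*dt) = 0.973037
Stock lattice S(k, i) with i counting down-moves:
  k=0: S(0,0) = 96.8500
  k=1: S(1,0) = 108.5784; S(1,1) = 86.3884
  k=2: S(2,0) = 121.7272; S(2,1) = 96.8500; S(2,2) = 77.0569
  k=3: S(3,0) = 136.4682; S(3,1) = 108.5784; S(3,2) = 86.3884; S(3,3) = 68.7334
Terminal payoffs V(N, i) = max(K - S_T, 0):
  V(3,0) = 0.000000; V(3,1) = 0.000000; V(3,2) = 0.000000; V(3,3) = 16.646629
Backward induction: V(k, i) = exp(-r*dt) * [p * V(k+1, i) + (1-p) * V(k+1, i+1)].
  V(2,0) = exp(-r*dt) * [p*0.000000 + (1-p)*0.000000] = 0.000000
  V(2,1) = exp(-r*dt) * [p*0.000000 + (1-p)*0.000000] = 0.000000
  V(2,2) = exp(-r*dt) * [p*0.000000 + (1-p)*16.646629] = 6.602257
  V(1,0) = exp(-r*dt) * [p*0.000000 + (1-p)*0.000000] = 0.000000
  V(1,1) = exp(-r*dt) * [p*0.000000 + (1-p)*6.602257] = 2.618536
  V(0,0) = exp(-r*dt) * [p*0.000000 + (1-p)*2.618536] = 1.038543


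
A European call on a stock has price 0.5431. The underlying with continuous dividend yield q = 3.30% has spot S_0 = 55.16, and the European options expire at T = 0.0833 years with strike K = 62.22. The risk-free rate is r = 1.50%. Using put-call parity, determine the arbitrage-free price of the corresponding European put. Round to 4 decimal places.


Answer: Put price = 7.6768

Derivation:
Put-call parity: C - P = S_0 * exp(-qT) - K * exp(-rT).
S_0 * exp(-qT) = 55.1600 * 0.99725487 = 55.00857889
K * exp(-rT) = 62.2200 * 0.99875128 = 62.14230466
P = C - S*exp(-qT) + K*exp(-rT)
P = 0.5431 - 55.00857889 + 62.14230466 = 7.6768


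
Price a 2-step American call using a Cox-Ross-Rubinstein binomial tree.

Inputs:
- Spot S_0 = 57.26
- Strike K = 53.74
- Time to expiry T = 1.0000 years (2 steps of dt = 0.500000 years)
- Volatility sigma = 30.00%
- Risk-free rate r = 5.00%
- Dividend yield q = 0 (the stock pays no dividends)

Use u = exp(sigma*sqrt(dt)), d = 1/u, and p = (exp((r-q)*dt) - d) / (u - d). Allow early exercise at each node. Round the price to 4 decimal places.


dt = T/N = 0.500000
u = exp(sigma*sqrt(dt)) = 1.236311; d = 1/u = 0.808858
p = (exp((r-q)*dt) - d) / (u - d) = 0.506388
Discount per step: exp(-r*dt) = 0.975310
Stock lattice S(k, i) with i counting down-moves:
  k=0: S(0,0) = 57.2600
  k=1: S(1,0) = 70.7912; S(1,1) = 46.3152
  k=2: S(2,0) = 87.5199; S(2,1) = 57.2600; S(2,2) = 37.4624
Terminal payoffs V(N, i) = max(S_T - K, 0):
  V(2,0) = 33.779915; V(2,1) = 3.520000; V(2,2) = 0.000000
Backward induction: V(k, i) = exp(-r*dt) * [p * V(k+1, i) + (1-p) * V(k+1, i+1)]; then take max(V_cont, immediate exercise) for American.
  V(1,0) = exp(-r*dt) * [p*33.779915 + (1-p)*3.520000] = 18.378019; exercise = 17.051174; V(1,0) = max -> 18.378019
  V(1,1) = exp(-r*dt) * [p*3.520000 + (1-p)*0.000000] = 1.738476; exercise = 0.000000; V(1,1) = max -> 1.738476
  V(0,0) = exp(-r*dt) * [p*18.378019 + (1-p)*1.738476] = 9.913580; exercise = 3.520000; V(0,0) = max -> 9.913580

Answer: Price = V(0,0) = 9.9136


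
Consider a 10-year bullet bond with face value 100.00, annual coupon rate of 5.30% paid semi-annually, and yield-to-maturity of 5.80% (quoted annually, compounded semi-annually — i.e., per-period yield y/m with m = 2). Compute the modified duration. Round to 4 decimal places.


Answer: Modified duration = 7.6197

Derivation:
Coupon per period c = face * coupon_rate / m = 2.650000
Periods per year m = 2; per-period yield y/m = 0.029000
Number of cashflows N = 20
Cashflows (t years, CF_t, discount factor 1/(1+y/m)^(m*t), PV):
  t = 0.5000: CF_t = 2.650000, DF = 0.971817, PV = 2.575316
  t = 1.0000: CF_t = 2.650000, DF = 0.944429, PV = 2.502736
  t = 1.5000: CF_t = 2.650000, DF = 0.917812, PV = 2.432203
  t = 2.0000: CF_t = 2.650000, DF = 0.891946, PV = 2.363657
  t = 2.5000: CF_t = 2.650000, DF = 0.866808, PV = 2.297042
  t = 3.0000: CF_t = 2.650000, DF = 0.842379, PV = 2.232305
  t = 3.5000: CF_t = 2.650000, DF = 0.818639, PV = 2.169393
  t = 4.0000: CF_t = 2.650000, DF = 0.795567, PV = 2.108254
  t = 4.5000: CF_t = 2.650000, DF = 0.773146, PV = 2.048837
  t = 5.0000: CF_t = 2.650000, DF = 0.751357, PV = 1.991096
  t = 5.5000: CF_t = 2.650000, DF = 0.730182, PV = 1.934981
  t = 6.0000: CF_t = 2.650000, DF = 0.709603, PV = 1.880448
  t = 6.5000: CF_t = 2.650000, DF = 0.689605, PV = 1.827452
  t = 7.0000: CF_t = 2.650000, DF = 0.670170, PV = 1.775950
  t = 7.5000: CF_t = 2.650000, DF = 0.651282, PV = 1.725899
  t = 8.0000: CF_t = 2.650000, DF = 0.632928, PV = 1.677258
  t = 8.5000: CF_t = 2.650000, DF = 0.615090, PV = 1.629988
  t = 9.0000: CF_t = 2.650000, DF = 0.597755, PV = 1.584051
  t = 9.5000: CF_t = 2.650000, DF = 0.580909, PV = 1.539408
  t = 10.0000: CF_t = 102.650000, DF = 0.564537, PV = 57.949736
Price P = sum_t PV_t = 96.246010
First compute Macaulay numerator sum_t t * PV_t:
  t * PV_t at t = 0.5000: 1.287658
  t * PV_t at t = 1.0000: 2.502736
  t * PV_t at t = 1.5000: 3.648304
  t * PV_t at t = 2.0000: 4.727313
  t * PV_t at t = 2.5000: 5.742606
  t * PV_t at t = 3.0000: 6.696916
  t * PV_t at t = 3.5000: 7.592876
  t * PV_t at t = 4.0000: 8.433015
  t * PV_t at t = 4.5000: 9.219768
  t * PV_t at t = 5.0000: 9.955478
  t * PV_t at t = 5.5000: 10.642397
  t * PV_t at t = 6.0000: 11.282689
  t * PV_t at t = 6.5000: 11.878439
  t * PV_t at t = 7.0000: 12.431647
  t * PV_t at t = 7.5000: 12.944239
  t * PV_t at t = 8.0000: 13.418064
  t * PV_t at t = 8.5000: 13.854901
  t * PV_t at t = 9.0000: 14.256458
  t * PV_t at t = 9.5000: 14.624376
  t * PV_t at t = 10.0000: 579.497356
Macaulay duration D = 754.637237 / 96.246010 = 7.840712
Modified duration = D / (1 + y/m) = 7.840712 / (1 + 0.029000) = 7.619739


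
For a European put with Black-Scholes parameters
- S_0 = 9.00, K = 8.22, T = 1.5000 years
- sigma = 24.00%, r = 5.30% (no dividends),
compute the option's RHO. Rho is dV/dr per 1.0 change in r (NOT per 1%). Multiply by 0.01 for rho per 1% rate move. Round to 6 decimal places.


Answer: Rho = -3.791020

Derivation:
d1 = 0.7258463009; d2 = 0.4319075318
phi(d1) = 0.3065528955; exp(-qT) = 1.0000000000; exp(-rT) = 0.9235780200
N(-d2) = 0.3329043102
Rho = -K*T*exp(-rT)*N(-d2) = -8.2200 * 1.5000 * 0.9235780200 * 0.3329043102 = -3.791020


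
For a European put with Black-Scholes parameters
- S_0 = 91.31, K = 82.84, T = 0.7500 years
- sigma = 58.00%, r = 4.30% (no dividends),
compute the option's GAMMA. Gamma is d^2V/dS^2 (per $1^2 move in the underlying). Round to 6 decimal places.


Answer: Gamma = 0.007641

Derivation:
d1 = 0.5091617664; d2 = 0.0068670322
phi(d1) = 0.3504415370; exp(-qT) = 1.0000000000; exp(-rT) = 0.9682644857
Gamma = exp(-qT) * phi(d1) / (S * sigma * sqrt(T)) = 1.0000000000 * 0.3504415370 / (91.3100 * 0.5800 * 0.8660254038) = 0.007641


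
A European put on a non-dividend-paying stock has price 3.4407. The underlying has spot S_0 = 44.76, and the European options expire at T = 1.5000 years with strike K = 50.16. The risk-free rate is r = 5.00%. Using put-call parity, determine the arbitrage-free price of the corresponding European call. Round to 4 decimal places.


Answer: Call price = 1.6651

Derivation:
Put-call parity: C - P = S_0 * exp(-qT) - K * exp(-rT).
S_0 * exp(-qT) = 44.7600 * 1.00000000 = 44.76000000
K * exp(-rT) = 50.1600 * 0.92774349 = 46.53561327
C = P + S*exp(-qT) - K*exp(-rT)
C = 3.4407 + 44.76000000 - 46.53561327 = 1.6651


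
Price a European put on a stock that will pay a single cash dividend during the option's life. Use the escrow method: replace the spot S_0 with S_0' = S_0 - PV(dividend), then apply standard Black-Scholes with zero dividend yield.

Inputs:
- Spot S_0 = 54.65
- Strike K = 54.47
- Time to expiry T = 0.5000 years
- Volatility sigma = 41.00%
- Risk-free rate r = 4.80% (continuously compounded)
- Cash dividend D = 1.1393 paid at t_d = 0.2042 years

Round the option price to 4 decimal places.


PV(D) = D * exp(-r * t_d) = 1.1393 * 0.99024628 = 1.12818759
S_0' = S_0 - PV(D) = 54.6500 - 1.12818759 = 53.52181241
d1 = (ln(S_0'/K) + (r + sigma^2/2)*T) / (sigma*sqrt(T)) = 0.16716759
d2 = d1 - sigma*sqrt(T) = -0.12274619
exp(-rT) = 0.97628571
N(-d1) = 0.43361909; N(-d2) = 0.54884596
P = K * exp(-rT) * N(-d2) - S_0' * N(-d1) = 54.4700 * 0.97628571 * 0.54884596 - 53.52181241 * 0.43361909 = 5.9786

Answer: Price = 5.9786


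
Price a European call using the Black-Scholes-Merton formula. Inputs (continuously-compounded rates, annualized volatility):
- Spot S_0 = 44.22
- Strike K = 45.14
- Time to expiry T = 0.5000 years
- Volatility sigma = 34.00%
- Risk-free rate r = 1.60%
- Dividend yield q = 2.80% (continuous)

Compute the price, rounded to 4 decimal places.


Answer: Price = 3.6666

Derivation:
d1 = (ln(S/K) + (r - q + 0.5*sigma^2) * T) / (sigma * sqrt(T)) = 0.00960170
d2 = d1 - sigma * sqrt(T) = -0.23081461
exp(-rT) = 0.99203191; exp(-qT) = 0.98609754
C = S_0 * exp(-qT) * N(d1) - K * exp(-rT) * N(d2)
N(d1) = 0.50383046; N(d2) = 0.40872942
C = 44.2200 * 0.98609754 * 0.50383046 - 45.1400 * 0.99203191 * 0.40872942 = 3.6666


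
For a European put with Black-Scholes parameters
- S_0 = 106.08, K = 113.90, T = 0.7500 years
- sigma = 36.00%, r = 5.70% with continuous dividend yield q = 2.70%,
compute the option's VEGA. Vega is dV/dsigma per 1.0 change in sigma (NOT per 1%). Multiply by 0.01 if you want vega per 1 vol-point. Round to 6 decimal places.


d1 = -0.0000877060; d2 = -0.3118568513
phi(d1) = 0.3989422789; exp(-qT) = 0.9799536543; exp(-rT) = 0.9581508979
Vega = S * exp(-qT) * phi(d1) * sqrt(T) = 106.0800 * 0.9799536543 * 0.3989422789 * 0.8660254038 = 35.915320

Answer: Vega = 35.915320


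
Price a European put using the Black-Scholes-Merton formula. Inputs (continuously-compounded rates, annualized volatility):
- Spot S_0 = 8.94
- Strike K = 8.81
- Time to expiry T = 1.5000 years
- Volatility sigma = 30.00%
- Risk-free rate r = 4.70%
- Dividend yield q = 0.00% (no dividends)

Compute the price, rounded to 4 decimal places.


d1 = (ln(S/K) + (r - q + 0.5*sigma^2) * T) / (sigma * sqrt(T)) = 0.41545564
d2 = d1 - sigma * sqrt(T) = 0.04803218
exp(-rT) = 0.93192774; exp(-qT) = 1.00000000
P = K * exp(-rT) * N(-d2) - S_0 * exp(-qT) * N(-d1)
N(-d1) = 0.33890419; N(-d2) = 0.48084530
P = 8.8100 * 0.93192774 * 0.48084530 - 8.9400 * 1.00000000 * 0.33890419 = 0.9181

Answer: Price = 0.9181


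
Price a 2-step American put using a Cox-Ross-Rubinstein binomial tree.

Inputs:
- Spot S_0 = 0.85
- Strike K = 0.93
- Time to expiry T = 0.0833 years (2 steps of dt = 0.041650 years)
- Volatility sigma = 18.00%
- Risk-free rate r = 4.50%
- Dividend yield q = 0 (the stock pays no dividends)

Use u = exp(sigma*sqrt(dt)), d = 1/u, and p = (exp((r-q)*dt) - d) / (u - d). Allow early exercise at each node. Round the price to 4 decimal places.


dt = T/N = 0.041650
u = exp(sigma*sqrt(dt)) = 1.037418; d = 1/u = 0.963932
p = (exp((r-q)*dt) - d) / (u - d) = 0.516346
Discount per step: exp(-r*dt) = 0.998128
Stock lattice S(k, i) with i counting down-moves:
  k=0: S(0,0) = 0.8500
  k=1: S(1,0) = 0.8818; S(1,1) = 0.8193
  k=2: S(2,0) = 0.9148; S(2,1) = 0.8500; S(2,2) = 0.7898
Terminal payoffs V(N, i) = max(K - S_T, 0):
  V(2,0) = 0.015199; V(2,1) = 0.080000; V(2,2) = 0.140211
Backward induction: V(k, i) = exp(-r*dt) * [p * V(k+1, i) + (1-p) * V(k+1, i+1)]; then take max(V_cont, immediate exercise) for American.
  V(1,0) = exp(-r*dt) * [p*0.015199 + (1-p)*0.080000] = 0.046453; exercise = 0.048195; V(1,0) = max -> 0.048195
  V(1,1) = exp(-r*dt) * [p*0.080000 + (1-p)*0.140211] = 0.108917; exercise = 0.110658; V(1,1) = max -> 0.110658
  V(0,0) = exp(-r*dt) * [p*0.048195 + (1-p)*0.110658] = 0.078259; exercise = 0.080000; V(0,0) = max -> 0.080000

Answer: Price = V(0,0) = 0.0800


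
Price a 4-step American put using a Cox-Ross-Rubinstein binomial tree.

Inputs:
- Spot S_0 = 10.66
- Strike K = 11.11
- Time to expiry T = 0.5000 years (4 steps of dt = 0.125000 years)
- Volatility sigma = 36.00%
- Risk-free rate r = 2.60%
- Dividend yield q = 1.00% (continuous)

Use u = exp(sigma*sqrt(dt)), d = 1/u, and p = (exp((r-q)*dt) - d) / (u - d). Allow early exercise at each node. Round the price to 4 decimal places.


Answer: Price = V(0,0) = 1.3052

Derivation:
dt = T/N = 0.125000
u = exp(sigma*sqrt(dt)) = 1.135734; d = 1/u = 0.880488
p = (exp((r-q)*dt) - d) / (u - d) = 0.476066
Discount per step: exp(-r*dt) = 0.996755
Stock lattice S(k, i) with i counting down-moves:
  k=0: S(0,0) = 10.6600
  k=1: S(1,0) = 12.1069; S(1,1) = 9.3860
  k=2: S(2,0) = 13.7502; S(2,1) = 10.6600; S(2,2) = 8.2643
  k=3: S(3,0) = 15.6166; S(3,1) = 12.1069; S(3,2) = 9.3860; S(3,3) = 7.2766
  k=4: S(4,0) = 17.7363; S(4,1) = 13.7502; S(4,2) = 10.6600; S(4,3) = 8.2643; S(4,4) = 6.4069
Terminal payoffs V(N, i) = max(K - S_T, 0):
  V(4,0) = 0.000000; V(4,1) = 0.000000; V(4,2) = 0.450000; V(4,3) = 2.845742; V(4,4) = 4.703062
Backward induction: V(k, i) = exp(-r*dt) * [p * V(k+1, i) + (1-p) * V(k+1, i+1)]; then take max(V_cont, immediate exercise) for American.
  V(3,0) = exp(-r*dt) * [p*0.000000 + (1-p)*0.000000] = 0.000000; exercise = 0.000000; V(3,0) = max -> 0.000000
  V(3,1) = exp(-r*dt) * [p*0.000000 + (1-p)*0.450000] = 0.235005; exercise = 0.000000; V(3,1) = max -> 0.235005
  V(3,2) = exp(-r*dt) * [p*0.450000 + (1-p)*2.845742] = 1.699676; exercise = 1.724000; V(3,2) = max -> 1.724000
  V(3,3) = exp(-r*dt) * [p*2.845742 + (1-p)*4.703062] = 3.806463; exercise = 3.833422; V(3,3) = max -> 3.833422
  V(2,0) = exp(-r*dt) * [p*0.000000 + (1-p)*0.235005] = 0.122728; exercise = 0.000000; V(2,0) = max -> 0.122728
  V(2,1) = exp(-r*dt) * [p*0.235005 + (1-p)*1.724000] = 1.011846; exercise = 0.450000; V(2,1) = max -> 1.011846
  V(2,2) = exp(-r*dt) * [p*1.724000 + (1-p)*3.833422] = 2.820017; exercise = 2.845742; V(2,2) = max -> 2.845742
  V(1,0) = exp(-r*dt) * [p*0.122728 + (1-p)*1.011846] = 0.586657; exercise = 0.000000; V(1,0) = max -> 0.586657
  V(1,1) = exp(-r*dt) * [p*1.011846 + (1-p)*2.845742] = 1.966284; exercise = 1.724000; V(1,1) = max -> 1.966284
  V(0,0) = exp(-r*dt) * [p*0.586657 + (1-p)*1.966284] = 1.305241; exercise = 0.450000; V(0,0) = max -> 1.305241


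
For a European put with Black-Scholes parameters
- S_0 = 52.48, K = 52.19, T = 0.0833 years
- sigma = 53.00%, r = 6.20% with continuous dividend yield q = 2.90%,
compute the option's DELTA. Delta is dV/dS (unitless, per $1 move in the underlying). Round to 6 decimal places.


d1 = 0.1306791360; d2 = -0.0222880827
phi(d1) = 0.3955504058; exp(-qT) = 0.9975872155; exp(-rT) = 0.9948487136
N(-d1) = 0.4480145689
Delta = -exp(-qT) * N(-d1) = -0.9975872155 * 0.4480145689 = -0.446934

Answer: Delta = -0.446934


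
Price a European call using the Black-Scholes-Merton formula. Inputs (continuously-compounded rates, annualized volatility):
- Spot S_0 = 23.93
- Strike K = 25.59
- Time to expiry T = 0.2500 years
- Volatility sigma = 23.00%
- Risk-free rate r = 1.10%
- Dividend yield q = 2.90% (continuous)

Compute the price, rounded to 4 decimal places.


Answer: Price = 0.4601

Derivation:
d1 = (ln(S/K) + (r - q + 0.5*sigma^2) * T) / (sigma * sqrt(T)) = -0.56483694
d2 = d1 - sigma * sqrt(T) = -0.67983694
exp(-rT) = 0.99725378; exp(-qT) = 0.99277622
C = S_0 * exp(-qT) * N(d1) - K * exp(-rT) * N(d2)
N(d1) = 0.28609234; N(d2) = 0.24830386
C = 23.9300 * 0.99277622 * 0.28609234 - 25.5900 * 0.99725378 * 0.24830386 = 0.4601


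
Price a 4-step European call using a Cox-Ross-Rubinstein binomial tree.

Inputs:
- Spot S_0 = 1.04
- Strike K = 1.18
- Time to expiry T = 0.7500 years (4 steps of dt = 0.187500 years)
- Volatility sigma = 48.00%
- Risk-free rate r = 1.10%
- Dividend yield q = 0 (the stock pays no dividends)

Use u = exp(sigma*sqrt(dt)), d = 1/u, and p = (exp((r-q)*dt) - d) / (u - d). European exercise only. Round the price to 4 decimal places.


Answer: Price = V(0,0) = 0.1305

Derivation:
dt = T/N = 0.187500
u = exp(sigma*sqrt(dt)) = 1.231024; d = 1/u = 0.812332
p = (exp((r-q)*dt) - d) / (u - d) = 0.453156
Discount per step: exp(-r*dt) = 0.997940
Stock lattice S(k, i) with i counting down-moves:
  k=0: S(0,0) = 1.0400
  k=1: S(1,0) = 1.2803; S(1,1) = 0.8448
  k=2: S(2,0) = 1.5760; S(2,1) = 1.0400; S(2,2) = 0.6863
  k=3: S(3,0) = 1.9401; S(3,1) = 1.2803; S(3,2) = 0.8448; S(3,3) = 0.5575
  k=4: S(4,0) = 2.3884; S(4,1) = 1.5760; S(4,2) = 1.0400; S(4,3) = 0.6863; S(4,4) = 0.4529
Terminal payoffs V(N, i) = max(S_T - K, 0):
  V(4,0) = 1.208356; V(4,1) = 0.396036; V(4,2) = 0.000000; V(4,3) = 0.000000; V(4,4) = 0.000000
Backward induction: V(k, i) = exp(-r*dt) * [p * V(k+1, i) + (1-p) * V(k+1, i+1)].
  V(3,0) = exp(-r*dt) * [p*1.208356 + (1-p)*0.396036] = 0.762569
  V(3,1) = exp(-r*dt) * [p*0.396036 + (1-p)*0.000000] = 0.179096
  V(3,2) = exp(-r*dt) * [p*0.000000 + (1-p)*0.000000] = 0.000000
  V(3,3) = exp(-r*dt) * [p*0.000000 + (1-p)*0.000000] = 0.000000
  V(2,0) = exp(-r*dt) * [p*0.762569 + (1-p)*0.179096] = 0.442587
  V(2,1) = exp(-r*dt) * [p*0.179096 + (1-p)*0.000000] = 0.080991
  V(2,2) = exp(-r*dt) * [p*0.000000 + (1-p)*0.000000] = 0.000000
  V(1,0) = exp(-r*dt) * [p*0.442587 + (1-p)*0.080991] = 0.244346
  V(1,1) = exp(-r*dt) * [p*0.080991 + (1-p)*0.000000] = 0.036626
  V(0,0) = exp(-r*dt) * [p*0.244346 + (1-p)*0.036626] = 0.130486
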